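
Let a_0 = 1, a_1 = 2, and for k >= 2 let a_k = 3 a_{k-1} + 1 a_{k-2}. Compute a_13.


Iterating the recurrence forward:
a_0 = 1
a_1 = 2
a_2 = 3*2 + 1*1 = 7
a_3 = 3*7 + 1*2 = 23
a_4 = 3*23 + 1*7 = 76
a_5 = 3*76 + 1*23 = 251
a_6 = 3*251 + 1*76 = 829
a_7 = 3*829 + 1*251 = 2738
a_8 = 3*2738 + 1*829 = 9043
a_9 = 3*9043 + 1*2738 = 29867
a_10 = 3*29867 + 1*9043 = 98644
a_11 = 3*98644 + 1*29867 = 325799
a_12 = 3*325799 + 1*98644 = 1076041
a_13 = 3*1076041 + 1*325799 = 3553922
So a_13 = 3553922.

3553922


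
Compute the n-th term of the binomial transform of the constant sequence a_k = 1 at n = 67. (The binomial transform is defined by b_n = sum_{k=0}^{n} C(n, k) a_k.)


With a_k = 1 for all k, b_n = sum_{k=0}^{n} C(n, k) = 2^n by the binomial theorem.
For n = 67: 2^67 = 147573952589676412928.

147573952589676412928


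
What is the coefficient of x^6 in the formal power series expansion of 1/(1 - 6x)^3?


The general identity 1/(1 - c x)^r = sum_{k>=0} c^k C(k + r - 1, r - 1) x^k follows by substituting y = c x into 1/(1 - y)^r = sum_{k>=0} C(k + r - 1, r - 1) y^k.
For c = 6, r = 3, k = 6:
6^6 * C(8, 2) = 46656 * 28 = 1306368.

1306368


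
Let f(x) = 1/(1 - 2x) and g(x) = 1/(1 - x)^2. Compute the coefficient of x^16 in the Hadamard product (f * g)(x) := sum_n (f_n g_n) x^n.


f has coefficients f_k = 2^k. For g = 1/(1 - x)^2 the coefficient is g_k = C(k + 1, 1) = k + 1. The Hadamard coefficient is (f * g)_k = 2^k * (k + 1).
For k = 16: 2^16 * 17 = 65536 * 17 = 1114112.

1114112


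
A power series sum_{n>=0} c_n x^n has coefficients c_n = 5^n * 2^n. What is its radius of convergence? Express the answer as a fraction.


By the root test (Cauchy-Hadamard), the radius is R = 1 / limsup_n |c_n|^(1/n).
Here |c_n|^(1/n) = (5^n * 2^n)^(1/n) = 5 * 2 = 10 for all n.
So R = 1/10 = 1/10.

1/10


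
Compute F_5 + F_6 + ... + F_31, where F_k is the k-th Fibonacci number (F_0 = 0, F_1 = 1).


Use the identity sum_{k=0}^{N} F_k = F_{N+2} - 1 (which follows from F_{k+2} - F_{k+1} = F_k). Then
sum_{k=5}^{31} F_k = (F_{33} - 1) - (F_{6} - 1) = F_{33} - F_{6}.
Computing: F_{33} = 3524578, F_{6} = 8, so
Sum = 3524578 - 8 = 3524570.

3524570


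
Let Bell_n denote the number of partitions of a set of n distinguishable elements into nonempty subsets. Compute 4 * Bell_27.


Bell_27 can be computed from the Bell triangle or from Dobinski's identity Bell_n = (1/e) * sum_{k>=0} k^n / k!.
Computing Bell_27 = 545717047936059989389.
Then 4 * 545717047936059989389 = 2182868191744239957556.

2182868191744239957556


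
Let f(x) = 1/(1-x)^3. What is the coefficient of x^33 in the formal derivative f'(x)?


Differentiate: d/dx [ 1/(1-x)^r ] = r / (1-x)^(r+1).
Here r = 3, so f'(x) = 3 / (1-x)^4.
The expansion of 1/(1-x)^(r+1) has coefficient of x^n equal to C(n+r, r).
So the coefficient of x^33 in f'(x) is
3 * C(36, 3) = 3 * 7140 = 21420

21420


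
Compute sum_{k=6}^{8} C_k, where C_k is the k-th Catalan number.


C_6 through C_8: 132, 429, 1430
Sum = 132 + 429 + 1430
= 1991

1991


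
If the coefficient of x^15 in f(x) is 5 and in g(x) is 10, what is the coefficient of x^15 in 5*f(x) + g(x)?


Scalar multiplication scales coefficients: 5 * 5 = 25.
Then add the g coefficient: 25 + 10
= 35

35


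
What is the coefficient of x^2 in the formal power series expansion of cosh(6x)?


The Maclaurin series is cosh(t) = sum_{m>=0} t^(2m) / (2m)!, so substituting t = 6x, only even powers of x are nonzero, with coefficient of x^(2m) equal to 6^(2m) / (2m)!.
For x^2 the coefficient is 6^2/2! = 36/2 = 18.

18


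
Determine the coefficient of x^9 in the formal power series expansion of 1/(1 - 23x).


The geometric series identity gives 1/(1 - c x) = sum_{k>=0} c^k x^k, so the coefficient of x^k is c^k.
Here c = 23 and k = 9.
Computing: 23^9 = 1801152661463

1801152661463


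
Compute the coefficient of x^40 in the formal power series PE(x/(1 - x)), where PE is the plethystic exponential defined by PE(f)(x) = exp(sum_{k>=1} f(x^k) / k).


For f(x) = x/(1 - x) we have
sum_{k>=1} f(x^k) / k = sum_{k>=1} (1/k) * x^k / (1 - x^k) = sum_{k, m >= 1} x^(k m) / k,
which after exponentiating simplifies to
PE(x/(1 - x)) = prod_{k>=1} 1 / (1 - x^k).
This is the generating function for the partition function p(n), so the coefficient of x^40 is p(40).
Computing p(40) by dynamic programming over parts 1, 2, ..., 40: p(40) = 37338.

37338


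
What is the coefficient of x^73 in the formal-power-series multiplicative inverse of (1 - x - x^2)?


Let the inverse be f(x) = sum_{k>=0} a_k x^k. From f(x) * (1 - x - x^2) = 1 and matching coefficients:
 x^0: a_0 = 1.
 x^1: a_1 - a_0 = 0, so a_1 = 1.
 x^k (k >= 2): a_k - a_{k-1} - a_{k-2} = 0, i.e. a_k = a_{k-1} + a_{k-2}.
This is the Fibonacci-type recurrence shifted so that a_0 = a_1 = 1.
Iterating: a_0=1, a_1=1, a_2=2, a_3=3, a_4=5, a_5=8, a_6=13, a_7=21, a_8=34, a_9=55, ...
a_73 = 1304969544928657.

1304969544928657


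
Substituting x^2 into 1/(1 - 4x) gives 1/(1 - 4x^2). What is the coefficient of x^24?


The coefficient of x^(2m) in 1/(1 - 4x^2) is 4^m.
With n = 24 = 2*12, the coefficient is 4^12 = 16777216.

16777216


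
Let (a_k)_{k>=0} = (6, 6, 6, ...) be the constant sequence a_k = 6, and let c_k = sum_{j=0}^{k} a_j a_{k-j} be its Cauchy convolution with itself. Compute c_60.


Since a_j = 6 for all j >= 0, the convolution sum becomes
c_k = sum_{j=0}^{k} 6 * 6 = 36 * (k + 1).
Equivalently, the generating function of (a_k) is 6/(1 - x) and its square is 36/(1 - x)^2 = sum_{k>=0} 36(k + 1) x^k.
For k = 60: 36 * 61 = 2196.

2196


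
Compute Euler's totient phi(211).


phi(n) counts integers in [1, n] coprime to n. Using the multiplicative formula phi(n) = n * prod_{p | n} (1 - 1/p):
211 = 211, so
phi(211) = 211 * (1 - 1/211) = 210.

210


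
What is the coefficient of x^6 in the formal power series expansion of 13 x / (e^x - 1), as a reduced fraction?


The exponential generating function for Bernoulli numbers is
x / (e^x - 1) = sum_{k>=0} B_k x^k / k!.
So the coefficient of x^6 in 13 x / (e^x - 1) is 13 B_6 / 6!.
Computing: B_6 = 1/42, 6! = 720, giving
13 * 1/42 / 720 = 13/30240.

13/30240


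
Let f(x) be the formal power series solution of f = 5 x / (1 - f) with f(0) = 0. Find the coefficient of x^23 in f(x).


Apply Lagrange inversion: f = 5 x * phi(f) with phi(t) = 1/(1 - t), so
[x^n] f = 5^n * (1/n) [t^(n-1)] phi(t)^n = 5^n * (1/n) [t^(n-1)] (1 - t)^(-n) = 5^n * (1/n) C(2n - 2, n - 1) = 5^n * C_{n-1}.
For n = 23: C_22 = C(44, 22) / 23 = 2104098963720/23 = 91482563640.
With the 5^23 = 11920928955078125 factor, the coefficient is 11920928955078125 * 91482563640 = 1090557141780853271484375000.

1090557141780853271484375000


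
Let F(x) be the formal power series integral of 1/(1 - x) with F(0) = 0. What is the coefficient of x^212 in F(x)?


1/(1 - x) = sum_{k>=0} x^k. Integrating termwise and using F(0) = 0 gives
F(x) = sum_{k>=0} x^(k+1) / (k+1) = sum_{m>=1} x^m / m = -ln(1 - x).
So the coefficient of x^212 is 1/212 = 1/212.

1/212


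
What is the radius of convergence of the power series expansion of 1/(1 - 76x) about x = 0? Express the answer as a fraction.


Expanding 1/(1 - 76x) = sum_{k>=0} 76^k x^k, the series converges when |76x| < 1, i.e., |x| < 1/76.
So the radius of convergence is 1/76 = 1/76.

1/76


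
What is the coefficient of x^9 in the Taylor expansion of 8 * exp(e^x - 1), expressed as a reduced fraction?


exp(e^x - 1) = sum_{k>=0} Bell_k x^k / k!, where Bell_k is the k-th Bell number.
So the coefficient of x^9 is 8 * Bell_9 / 9!.
Computing: Bell_9 = 21147 and 9! = 362880, giving
8 * 21147/362880 = 1007/2160.

1007/2160


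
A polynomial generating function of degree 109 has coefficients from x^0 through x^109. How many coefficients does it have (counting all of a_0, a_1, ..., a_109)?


A polynomial of degree 109 takes the form a_0 + a_1 x + ... + a_109 x^109.
The number of coefficients is 109 + 1 = 110.

110


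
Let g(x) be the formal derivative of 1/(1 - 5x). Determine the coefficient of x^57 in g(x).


Differentiate termwise: d/dx sum_{k>=0} 5^k x^k = sum_{k>=1} k 5^k x^(k-1) = sum_{j>=0} (j+1) 5^(j+1) x^j.
Equivalently, d/dx [1/(1 - 5x)] = 5/(1 - 5x)^2.
For j = 57: 58 * 5^58 = 58 * 34694469519536141888238489627838134765625 = 2012279232133096229517832398414611816406250.

2012279232133096229517832398414611816406250


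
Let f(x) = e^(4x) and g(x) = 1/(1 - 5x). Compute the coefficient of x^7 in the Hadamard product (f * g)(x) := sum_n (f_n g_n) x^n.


Expanding: f_k = 4^k/k! (from e^(4x)) and g_k = 5^k (from 1/(1 - 5x)). So the Hadamard coefficient (f * g)_k = 4^k 5^k / k! = (20)^k / k!.
For k = 7: 20^7/7! = 1280000000/5040 = 16000000/63.

16000000/63


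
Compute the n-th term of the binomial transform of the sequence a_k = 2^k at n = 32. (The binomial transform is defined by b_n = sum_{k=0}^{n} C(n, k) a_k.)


With a_k = 2^k, b_n = sum_{k=0}^{n} C(n, k) 2^k = (1 + 2)^n by the binomial theorem.
For n = 32: (1 + 2)^32 = 3^32 = 1853020188851841.

1853020188851841


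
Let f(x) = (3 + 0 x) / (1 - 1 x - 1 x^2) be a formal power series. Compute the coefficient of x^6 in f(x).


Write f(x) = sum_{k>=0} a_k x^k. Multiplying both sides by 1 - 1 x - 1 x^2 gives
(1 - 1 x - 1 x^2) sum_{k>=0} a_k x^k = 3 + 0 x.
Matching coefficients:
 x^0: a_0 = 3
 x^1: a_1 - 1 a_0 = 0  =>  a_1 = 1*3 + 0 = 3
 x^k (k >= 2): a_k = 1 a_{k-1} + 1 a_{k-2}.
Iterating: a_2 = 6, a_3 = 9, a_4 = 15, a_5 = 24, a_6 = 39.
So the coefficient of x^6 is 39.

39


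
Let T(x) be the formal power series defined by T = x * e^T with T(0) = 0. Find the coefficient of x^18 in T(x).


Apply the Lagrange inversion formula: if T = x * phi(T) with phi(t) = e^t, then
[x^n] T = (1/n) [t^(n-1)] phi(t)^n = (1/n) [t^(n-1)] e^(n t) = (1/n) * n^(n-1) / (n-1)! = n^(n-1) / n!.
When c = 1 this is the Cayley count of rooted labeled trees on n vertices, divided by n!.
For n = 18: 18^17 / 18! = 2185911559738696531968/6402373705728000 = 5083731656658/14889875.

5083731656658/14889875


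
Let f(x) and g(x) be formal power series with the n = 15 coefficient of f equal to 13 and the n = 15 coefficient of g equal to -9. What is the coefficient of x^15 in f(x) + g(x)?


Addition of formal power series is termwise.
The coefficient of x^15 in f + g = 13 + -9
= 4

4


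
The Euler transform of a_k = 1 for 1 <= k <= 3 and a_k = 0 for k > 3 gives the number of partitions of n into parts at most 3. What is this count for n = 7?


Partitions of 7 into parts at most 3:
Using generating function (1-x)^(-1)(1-x^2)^(-1)(1-x^3)^(-1),
the coefficient of x^7 = 8

8


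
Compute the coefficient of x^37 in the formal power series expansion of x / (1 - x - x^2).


Let f(x) = sum_{k>=0} a_k x^k. Multiplying f(x) * (1 - x - x^2) = x and matching coefficients gives a_0 = 0, a_1 = 1, and a_k = a_{k-1} + a_{k-2} for k >= 2. These are the Fibonacci numbers F_k.
Iterating from F_0 = 0, F_1 = 1:
F_0=0, F_1=1, F_2=1, F_3=2, F_4=3, F_5=5, F_6=8, F_7=13, F_8=21, F_9=34, ...
F_37 = 24157817.

24157817


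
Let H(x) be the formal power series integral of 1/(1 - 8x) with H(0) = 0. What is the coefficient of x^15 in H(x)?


1/(1 - 8x) = sum_{k>=0} 8^k x^k. Integrating termwise with H(0) = 0:
H(x) = sum_{k>=0} 8^k x^(k+1) / (k+1) = sum_{m>=1} 8^(m-1) x^m / m.
For m = 15: 8^14/15 = 4398046511104/15 = 4398046511104/15.

4398046511104/15


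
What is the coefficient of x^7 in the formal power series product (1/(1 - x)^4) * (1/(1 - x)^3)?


Combine the factors: (1/(1 - x)^4) * (1/(1 - x)^3) = 1/(1 - x)^7.
Then use 1/(1 - x)^r = sum_{k>=0} C(k + r - 1, r - 1) x^k with r = 7 and k = 7:
C(13, 6) = 1716.

1716


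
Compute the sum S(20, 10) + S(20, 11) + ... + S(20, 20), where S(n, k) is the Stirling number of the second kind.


By definition, S(n, k) counts partitions of an n-set into exactly k nonempty blocks.
Computing row n = 20 for k = 10..20:
S(20, k): 5917584964655, 1900842429486, 411016633391, 61068660380, 6302524580, 452329200, 22350954, 741285, 15675, 190, 1
Sum = 8297290649797.

8297290649797


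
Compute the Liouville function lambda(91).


The Liouville function is lambda(k) = (-1)^Omega(k), where Omega(k) counts the prime factors of k with multiplicity.
Factoring: 91 = 7 * 13, so Omega(91) = 2.
lambda(91) = (-1)^2 = 1.

1


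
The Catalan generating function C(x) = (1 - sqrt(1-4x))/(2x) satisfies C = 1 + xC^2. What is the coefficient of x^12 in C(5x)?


Substituting x -> 5x scales the n-th coefficient by 5^n, so [x^12] C(5x) = 5^12 * C_12.
C_12 = C(2*12, 12)/(13) = 2704156/13 = 208012.
So 5^12 * 208012 = 244140625 * 208012 = 50784179687500.

50784179687500


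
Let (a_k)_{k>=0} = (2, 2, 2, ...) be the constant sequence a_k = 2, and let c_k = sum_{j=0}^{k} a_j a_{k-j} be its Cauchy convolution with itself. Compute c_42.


Since a_j = 2 for all j >= 0, the convolution sum becomes
c_k = sum_{j=0}^{k} 2 * 2 = 4 * (k + 1).
Equivalently, the generating function of (a_k) is 2/(1 - x) and its square is 4/(1 - x)^2 = sum_{k>=0} 4(k + 1) x^k.
For k = 42: 4 * 43 = 172.

172


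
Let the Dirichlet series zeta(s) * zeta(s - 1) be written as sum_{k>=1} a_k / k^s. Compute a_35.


Convolution gives a_k = sum_{d | k} d * 1 = sum_{d | k} d = sigma(k), the sum of positive divisors of k.
For k = 35, the divisors are 1, 5, 7, 35, so
sigma(35) = 1 + 5 + 7 + 35 = 48.

48


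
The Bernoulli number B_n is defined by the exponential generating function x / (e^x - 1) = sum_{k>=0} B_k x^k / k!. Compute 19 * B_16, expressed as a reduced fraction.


Bernoulli numbers can also be computed recursively via B_0 = 1 and sum_{j=0}^{m} C(m+1, j) B_j = 0 for m >= 1. Odd-index Bernoulli numbers vanish for k >= 3.
Computing B_16 = -3617/510, so 19 * B_16 = 19 * -3617/510 = -68723/510.

-68723/510


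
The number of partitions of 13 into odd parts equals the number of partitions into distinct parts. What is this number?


Computing partitions of 13 into odd parts (1, 3, 5, ...):
Using the generating function prod_{k>=0} 1/(1-x^(2k+1)),
the count is 18

18


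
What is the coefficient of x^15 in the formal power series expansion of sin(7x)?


The Maclaurin series is sin(t) = sum_{k>=0} (-1)^k t^(2k+1) / (2k+1)!, so substituting t = 7x, only odd powers of x are nonzero, with coefficient of x^(2k+1) equal to (-1)^k 7^(2k+1) / (2k+1)!.
Write 15 = 2*7 + 1, giving the coefficient (-1)^7 * 7^15 / 15! = -4747561509943/1307674368000 = -96889010407/26687232000.

-96889010407/26687232000


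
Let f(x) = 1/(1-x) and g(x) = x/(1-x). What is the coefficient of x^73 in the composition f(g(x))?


First simplify the composition: f(g(x)) = 1/(1 - x/(1-x)) = (1-x)/((1-x) - x) = (1-x)/(1-2x).
Now extract the coefficient. Write (1-x)/(1-2x) = 1/(1-2x) - x/(1-2x).
The coefficient of x^n in 1/(1-2x) is 2^n, and in x/(1-2x) is 2^(n-1) (for n >= 1).
So the coefficient of x^73 is 2^73 - 2^72 = 9444732965739290427392 - 4722366482869645213696 = 4722366482869645213696.

4722366482869645213696


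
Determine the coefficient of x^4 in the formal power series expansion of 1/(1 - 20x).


The geometric series identity gives 1/(1 - c x) = sum_{k>=0} c^k x^k, so the coefficient of x^k is c^k.
Here c = 20 and k = 4.
Computing: 20^4 = 160000

160000


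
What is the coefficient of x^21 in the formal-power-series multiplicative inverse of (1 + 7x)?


The inverse is 1/(1 + 7x). Apply the geometric identity 1/(1 - y) = sum_{k>=0} y^k with y = -7x:
1/(1 + 7x) = sum_{k>=0} (-7)^k x^k.
So the coefficient of x^21 is (-7)^21 = -558545864083284007.

-558545864083284007


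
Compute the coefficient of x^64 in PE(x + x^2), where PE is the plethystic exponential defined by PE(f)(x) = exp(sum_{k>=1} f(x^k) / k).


With f(x) = x + x^2, the exponent is sum_{k>=1} (x^k + x^(2k)) / k = -ln(1 - x) - ln(1 - x^2). Exponentiating:
PE(x + x^2) = 1 / ((1 - x)(1 - x^2)).
This is the generating function for partitions of n into parts of size 1 or 2. The number of 2's can be any j in 0..32, and the rest are 1's, so
[x^64] = floor(64/2) + 1 = 33.

33


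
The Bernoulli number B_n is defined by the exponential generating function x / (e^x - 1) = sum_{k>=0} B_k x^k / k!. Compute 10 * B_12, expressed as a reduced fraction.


Bernoulli numbers can also be computed recursively via B_0 = 1 and sum_{j=0}^{m} C(m+1, j) B_j = 0 for m >= 1. Odd-index Bernoulli numbers vanish for k >= 3.
Computing B_12 = -691/2730, so 10 * B_12 = 10 * -691/2730 = -691/273.

-691/273


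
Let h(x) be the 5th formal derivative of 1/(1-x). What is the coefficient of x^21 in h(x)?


Differentiating 5 times: d^5/dx^5 [1/(1-x)] = 5!/(1-x)^6.
The expansion 1/(1-x)^6 = sum_{k>=0} C(k+5, 5) x^k, so the coefficient of x^n in 5!/(1-x)^6 is 5! * C(n+5, 5).
For n = 21: 120 * C(26, 5) = 120 * 65780 = 7893600

7893600


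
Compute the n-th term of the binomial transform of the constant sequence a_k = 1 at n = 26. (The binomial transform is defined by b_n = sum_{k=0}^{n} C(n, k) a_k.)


With a_k = 1 for all k, b_n = sum_{k=0}^{n} C(n, k) = 2^n by the binomial theorem.
For n = 26: 2^26 = 67108864.

67108864


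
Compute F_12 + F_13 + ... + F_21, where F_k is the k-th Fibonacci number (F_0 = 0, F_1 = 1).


Use the identity sum_{k=0}^{N} F_k = F_{N+2} - 1 (which follows from F_{k+2} - F_{k+1} = F_k). Then
sum_{k=12}^{21} F_k = (F_{23} - 1) - (F_{13} - 1) = F_{23} - F_{13}.
Computing: F_{23} = 28657, F_{13} = 233, so
Sum = 28657 - 233 = 28424.

28424


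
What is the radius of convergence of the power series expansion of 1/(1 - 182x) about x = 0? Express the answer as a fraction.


Expanding 1/(1 - 182x) = sum_{k>=0} 182^k x^k, the series converges when |182x| < 1, i.e., |x| < 1/182.
So the radius of convergence is 1/182 = 1/182.

1/182


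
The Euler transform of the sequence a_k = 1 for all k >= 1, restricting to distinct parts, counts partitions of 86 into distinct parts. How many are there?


Partitions of 86 into distinct parts can be computed via generating function.
Product (1+x)(1+x^2)(1+x^3)...
The coefficient of x^86 = 133184

133184


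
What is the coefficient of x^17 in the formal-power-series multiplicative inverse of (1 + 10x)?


The inverse is 1/(1 + 10x). Apply the geometric identity 1/(1 - y) = sum_{k>=0} y^k with y = -10x:
1/(1 + 10x) = sum_{k>=0} (-10)^k x^k.
So the coefficient of x^17 is (-10)^17 = -100000000000000000.

-100000000000000000


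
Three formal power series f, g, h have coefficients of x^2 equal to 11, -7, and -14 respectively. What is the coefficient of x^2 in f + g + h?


Series addition is componentwise:
11 + -7 + -14
= -10

-10


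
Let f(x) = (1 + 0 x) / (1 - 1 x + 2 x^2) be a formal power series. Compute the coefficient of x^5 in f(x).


Write f(x) = sum_{k>=0} a_k x^k. Multiplying both sides by 1 - 1 x + 2 x^2 gives
(1 - 1 x + 2 x^2) sum_{k>=0} a_k x^k = 1 + 0 x.
Matching coefficients:
 x^0: a_0 = 1
 x^1: a_1 - 1 a_0 = 0  =>  a_1 = 1*1 + 0 = 1
 x^k (k >= 2): a_k = 1 a_{k-1} - 2 a_{k-2}.
Iterating: a_2 = -1, a_3 = -3, a_4 = -1, a_5 = 5.
So the coefficient of x^5 is 5.

5


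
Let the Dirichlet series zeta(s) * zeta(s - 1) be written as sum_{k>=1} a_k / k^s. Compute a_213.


Convolution gives a_k = sum_{d | k} d * 1 = sum_{d | k} d = sigma(k), the sum of positive divisors of k.
For k = 213, the divisors are 1, 3, 71, 213, so
sigma(213) = 1 + 3 + 71 + 213 = 288.

288


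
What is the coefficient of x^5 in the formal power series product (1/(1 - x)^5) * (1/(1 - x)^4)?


Combine the factors: (1/(1 - x)^5) * (1/(1 - x)^4) = 1/(1 - x)^9.
Then use 1/(1 - x)^r = sum_{k>=0} C(k + r - 1, r - 1) x^k with r = 9 and k = 5:
C(13, 8) = 1287.

1287


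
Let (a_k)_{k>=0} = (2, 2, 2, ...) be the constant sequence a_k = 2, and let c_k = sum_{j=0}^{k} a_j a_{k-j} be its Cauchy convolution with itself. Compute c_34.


Since a_j = 2 for all j >= 0, the convolution sum becomes
c_k = sum_{j=0}^{k} 2 * 2 = 4 * (k + 1).
Equivalently, the generating function of (a_k) is 2/(1 - x) and its square is 4/(1 - x)^2 = sum_{k>=0} 4(k + 1) x^k.
For k = 34: 4 * 35 = 140.

140


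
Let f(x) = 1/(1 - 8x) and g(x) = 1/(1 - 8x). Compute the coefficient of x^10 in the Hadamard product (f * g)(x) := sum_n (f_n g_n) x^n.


f has coefficients f_k = 8^k and g has coefficients g_k = 8^k, so the Hadamard product has coefficient (f*g)_k = 8^k * 8^k = 64^k.
For k = 10: 64^10 = 1152921504606846976.

1152921504606846976


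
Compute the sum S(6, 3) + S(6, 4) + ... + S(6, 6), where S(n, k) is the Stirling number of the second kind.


By definition, S(n, k) counts partitions of an n-set into exactly k nonempty blocks.
Computing row n = 6 for k = 3..6:
S(6, k): 90, 65, 15, 1
Sum = 171.

171


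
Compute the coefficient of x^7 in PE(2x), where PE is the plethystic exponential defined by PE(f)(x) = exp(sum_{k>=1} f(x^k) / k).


With f(x) = 2x, the exponent is sum_{k>=1} 2 x^k / k = 2 * (-ln(1 - x)). Exponentiating:
PE(2x) = exp(-2 ln(1 - x)) = 1/(1 - x)^2.
By the negative binomial expansion, [x^n] 1/(1 - x)^2 = C(n + 1, 1).
For n = 7: C(8, 1) = 8.

8


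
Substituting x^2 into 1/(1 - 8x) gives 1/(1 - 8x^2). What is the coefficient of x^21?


Since 1/(1 - 8x^2) only has even powers of x,
the coefficient of x^21 (odd) is 0.

0


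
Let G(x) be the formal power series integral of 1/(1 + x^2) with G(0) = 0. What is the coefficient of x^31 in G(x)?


1/(1 + x^2) = sum_{j>=0} (-1)^j x^(2j). Integrating termwise with G(0) = 0:
G(x) = sum_{j>=0} (-1)^j x^(2j+1) / (2j+1) = arctan(x).
Only odd powers are nonzero. For x^31 write 31 = 2*15 + 1, giving
(-1)^15 / 31 = -1/31 = -1/31.

-1/31


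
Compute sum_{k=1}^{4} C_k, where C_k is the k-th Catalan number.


C_1 through C_4: 1, 2, 5, 14
Sum = 1 + 2 + 5 + 14
= 22

22


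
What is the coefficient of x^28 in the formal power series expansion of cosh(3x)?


The Maclaurin series is cosh(t) = sum_{m>=0} t^(2m) / (2m)!, so substituting t = 3x, only even powers of x are nonzero, with coefficient of x^(2m) equal to 3^(2m) / (2m)!.
For x^28 the coefficient is 3^28/28! = 22876792454961/304888344611713860501504000000 = 14348907/191233736583938048000000.

14348907/191233736583938048000000


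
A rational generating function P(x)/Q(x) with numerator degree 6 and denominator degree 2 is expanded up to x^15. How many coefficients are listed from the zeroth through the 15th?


Expanding up to x^15 gives the coefficients for x^0, x^1, ..., x^15.
That is 15 + 1 = 16 coefficients in total.

16


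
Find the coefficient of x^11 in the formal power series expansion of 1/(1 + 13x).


Write 1/(1 + c x) = 1/(1 - (-c) x) and apply the geometric-series identity
1/(1 - y) = sum_{k>=0} y^k to get 1/(1 + c x) = sum_{k>=0} (-c)^k x^k.
So the coefficient of x^k is (-c)^k = (-1)^k * c^k.
Here c = 13 and k = 11:
(-13)^11 = -1 * 1792160394037 = -1792160394037

-1792160394037


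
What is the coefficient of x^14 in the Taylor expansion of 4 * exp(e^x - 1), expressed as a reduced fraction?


exp(e^x - 1) = sum_{k>=0} Bell_k x^k / k!, where Bell_k is the k-th Bell number.
So the coefficient of x^14 is 4 * Bell_14 / 14!.
Computing: Bell_14 = 190899322 and 14! = 87178291200, giving
4 * 190899322/87178291200 = 95449661/10897286400.

95449661/10897286400


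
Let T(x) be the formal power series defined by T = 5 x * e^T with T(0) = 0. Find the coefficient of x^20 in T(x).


Apply the Lagrange inversion formula: if T = 5 x * phi(T) with phi(t) = e^t, then
[x^n] T = 5^n * (1/n) [t^(n-1)] phi(t)^n = 5^n * (1/n) [t^(n-1)] e^(n t) = 5^n * (1/n) * n^(n-1) / (n-1)! = 5^n * n^(n-1) / n!.
When c = 1 this is the Cayley count of rooted labeled trees on n vertices, divided by n!.
For n = 20: 5^20 * 20^19 / 20! = 95367431640625 * 5242880000000000000000000/2432902008176640000 = 3051757812500000000000000000000/14849255421.

3051757812500000000000000000000/14849255421


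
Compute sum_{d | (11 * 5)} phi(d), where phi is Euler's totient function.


First, 11 * 5 = 55. One classical identity is sum_{d | n} phi(d) = n (each k in [1, n] has a unique gcd with n, and among the k's with gcd(k, n) = n/d there are phi(d) of them). So the sum equals 55. We also verify directly:
Divisors of 55: 1, 5, 11, 55.
phi values: 1, 4, 10, 40.
Sum = 55.

55


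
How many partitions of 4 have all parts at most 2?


Using the generating function (1-x)^(-1)(1-x^2)^(-1),
the coefficient of x^4 counts these restricted partitions.
Result = 3

3


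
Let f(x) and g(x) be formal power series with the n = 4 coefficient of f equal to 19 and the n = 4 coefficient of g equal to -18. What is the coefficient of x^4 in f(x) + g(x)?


Addition of formal power series is termwise.
The coefficient of x^4 in f + g = 19 + -18
= 1

1


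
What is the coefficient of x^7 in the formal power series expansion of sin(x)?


The Maclaurin series is sin(t) = sum_{k>=0} (-1)^k t^(2k+1) / (2k+1)!, so substituting t = x, only odd powers of x are nonzero, with coefficient of x^(2k+1) equal to (-1)^k / (2k+1)!.
Write 7 = 2*3 + 1, giving the coefficient (-1)^3 / 7! = -1/5040 = -1/5040.

-1/5040


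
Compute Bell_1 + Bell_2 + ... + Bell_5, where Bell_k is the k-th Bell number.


Recall Bell_k counts set partitions of a k-set (with Bell_0 = 1 by convention).
Bell_1 through Bell_5: 1, 2, 5, 15, 52
Sum = 1 + 2 + 5 + 15 + 52 = 75.

75


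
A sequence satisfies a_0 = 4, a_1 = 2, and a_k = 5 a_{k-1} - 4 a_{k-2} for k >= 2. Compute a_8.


The characteristic equation is t^2 - 5 t + 4 = 0, with roots r_1 = 4 and r_2 = 1 (so c_1 = r_1 + r_2, c_2 = -r_1 r_2 as required).
One can use the closed form a_n = A r_1^n + B r_2^n, but direct iteration is more reliable:
a_0 = 4, a_1 = 2, a_2 = -6, a_3 = -38, a_4 = -166, a_5 = -678, a_6 = -2726, a_7 = -10918, a_8 = -43686.
So a_8 = -43686.

-43686


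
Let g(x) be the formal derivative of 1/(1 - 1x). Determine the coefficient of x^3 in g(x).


Differentiate termwise: d/dx sum_{k>=0} 1^k x^k = sum_{k>=1} k 1^k x^(k-1) = sum_{j>=0} (j+1) 1^(j+1) x^j.
Equivalently, d/dx [1/(1 - 1x)] = 1/(1 - 1x)^2.
For j = 3: 4 * 1^4 = 4 * 1 = 4.

4


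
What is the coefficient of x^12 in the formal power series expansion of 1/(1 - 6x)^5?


The general identity 1/(1 - c x)^r = sum_{k>=0} c^k C(k + r - 1, r - 1) x^k follows by substituting y = c x into 1/(1 - y)^r = sum_{k>=0} C(k + r - 1, r - 1) y^k.
For c = 6, r = 5, k = 12:
6^12 * C(16, 4) = 2176782336 * 1820 = 3961743851520.

3961743851520


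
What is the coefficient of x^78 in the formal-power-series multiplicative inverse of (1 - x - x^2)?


Let the inverse be f(x) = sum_{k>=0} a_k x^k. From f(x) * (1 - x - x^2) = 1 and matching coefficients:
 x^0: a_0 = 1.
 x^1: a_1 - a_0 = 0, so a_1 = 1.
 x^k (k >= 2): a_k - a_{k-1} - a_{k-2} = 0, i.e. a_k = a_{k-1} + a_{k-2}.
This is the Fibonacci-type recurrence shifted so that a_0 = a_1 = 1.
Iterating: a_0=1, a_1=1, a_2=2, a_3=3, a_4=5, a_5=8, a_6=13, a_7=21, a_8=34, a_9=55, ...
a_78 = 14472334024676221.

14472334024676221


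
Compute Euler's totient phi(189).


phi(n) counts integers in [1, n] coprime to n. Using the multiplicative formula phi(n) = n * prod_{p | n} (1 - 1/p):
189 = 3^3 * 7, so
phi(189) = 189 * (1 - 1/3) * (1 - 1/7) = 108.

108


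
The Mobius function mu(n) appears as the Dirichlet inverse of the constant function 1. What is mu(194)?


194 = 2 * 97 (all distinct primes).
mu(194) = (-1)^2 = 1

1


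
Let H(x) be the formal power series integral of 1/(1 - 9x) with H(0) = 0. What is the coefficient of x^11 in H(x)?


1/(1 - 9x) = sum_{k>=0} 9^k x^k. Integrating termwise with H(0) = 0:
H(x) = sum_{k>=0} 9^k x^(k+1) / (k+1) = sum_{m>=1} 9^(m-1) x^m / m.
For m = 11: 9^10/11 = 3486784401/11 = 3486784401/11.

3486784401/11


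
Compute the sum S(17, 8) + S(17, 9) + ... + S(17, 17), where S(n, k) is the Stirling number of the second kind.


By definition, S(n, k) counts partitions of an n-set into exactly k nonempty blocks.
Computing row n = 17 for k = 8..17:
S(17, k): 20415995028, 9528822303, 2758334150, 512060978, 62022324, 4910178, 249900, 7820, 136, 1
Sum = 33282402818.

33282402818


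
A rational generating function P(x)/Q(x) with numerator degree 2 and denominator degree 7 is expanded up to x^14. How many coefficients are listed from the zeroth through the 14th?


Expanding up to x^14 gives the coefficients for x^0, x^1, ..., x^14.
That is 14 + 1 = 15 coefficients in total.

15


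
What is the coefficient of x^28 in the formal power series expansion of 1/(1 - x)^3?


The negative binomial / multiset identity is
1/(1 - x)^r = sum_{k>=0} C(k + r - 1, r - 1) x^k.
Here r = 3 and k = 28, so the coefficient is
C(28 + 2, 2) = C(30, 2)
= 435

435


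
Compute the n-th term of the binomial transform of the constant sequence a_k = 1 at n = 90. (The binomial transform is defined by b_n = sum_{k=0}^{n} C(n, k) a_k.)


With a_k = 1 for all k, b_n = sum_{k=0}^{n} C(n, k) = 2^n by the binomial theorem.
For n = 90: 2^90 = 1237940039285380274899124224.

1237940039285380274899124224


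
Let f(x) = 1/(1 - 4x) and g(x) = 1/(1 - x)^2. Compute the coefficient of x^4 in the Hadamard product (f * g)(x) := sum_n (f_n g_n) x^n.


f has coefficients f_k = 4^k. For g = 1/(1 - x)^2 the coefficient is g_k = C(k + 1, 1) = k + 1. The Hadamard coefficient is (f * g)_k = 4^k * (k + 1).
For k = 4: 4^4 * 5 = 256 * 5 = 1280.

1280


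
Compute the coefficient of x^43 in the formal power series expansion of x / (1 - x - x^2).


Let f(x) = sum_{k>=0} a_k x^k. Multiplying f(x) * (1 - x - x^2) = x and matching coefficients gives a_0 = 0, a_1 = 1, and a_k = a_{k-1} + a_{k-2} for k >= 2. These are the Fibonacci numbers F_k.
Iterating from F_0 = 0, F_1 = 1:
F_0=0, F_1=1, F_2=1, F_3=2, F_4=3, F_5=5, F_6=8, F_7=13, F_8=21, F_9=34, ...
F_43 = 433494437.

433494437


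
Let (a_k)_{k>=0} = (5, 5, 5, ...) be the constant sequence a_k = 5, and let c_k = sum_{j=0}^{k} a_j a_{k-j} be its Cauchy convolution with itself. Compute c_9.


Since a_j = 5 for all j >= 0, the convolution sum becomes
c_k = sum_{j=0}^{k} 5 * 5 = 25 * (k + 1).
Equivalently, the generating function of (a_k) is 5/(1 - x) and its square is 25/(1 - x)^2 = sum_{k>=0} 25(k + 1) x^k.
For k = 9: 25 * 10 = 250.

250


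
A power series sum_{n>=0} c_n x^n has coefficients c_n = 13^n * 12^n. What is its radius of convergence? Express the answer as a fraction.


By the root test (Cauchy-Hadamard), the radius is R = 1 / limsup_n |c_n|^(1/n).
Here |c_n|^(1/n) = (13^n * 12^n)^(1/n) = 13 * 12 = 156 for all n.
So R = 1/156 = 1/156.

1/156


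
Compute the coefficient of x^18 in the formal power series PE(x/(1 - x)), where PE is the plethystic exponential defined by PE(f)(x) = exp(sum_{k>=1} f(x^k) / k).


For f(x) = x/(1 - x) we have
sum_{k>=1} f(x^k) / k = sum_{k>=1} (1/k) * x^k / (1 - x^k) = sum_{k, m >= 1} x^(k m) / k,
which after exponentiating simplifies to
PE(x/(1 - x)) = prod_{k>=1} 1 / (1 - x^k).
This is the generating function for the partition function p(n), so the coefficient of x^18 is p(18).
Computing p(18) by dynamic programming over parts 1, 2, ..., 18: p(18) = 385.

385


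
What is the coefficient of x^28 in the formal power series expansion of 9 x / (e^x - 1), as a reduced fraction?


The exponential generating function for Bernoulli numbers is
x / (e^x - 1) = sum_{k>=0} B_k x^k / k!.
So the coefficient of x^28 in 9 x / (e^x - 1) is 9 B_28 / 28!.
Computing: B_28 = -23749461029/870, 28! = 304888344611713860501504000000, giving
9 * -23749461029/870 / 304888344611713860501504000000 = -3392780147/4210362854161762835496960000000.

-3392780147/4210362854161762835496960000000


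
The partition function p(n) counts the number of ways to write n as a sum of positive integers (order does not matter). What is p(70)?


Using the generating function prod_{k>=1} 1/(1-x^k), we compute p(70).
By dynamic programming over parts 1 through 70:
p(70) = 4087968

4087968


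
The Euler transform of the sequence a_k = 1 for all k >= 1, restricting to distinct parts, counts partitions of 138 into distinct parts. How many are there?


Partitions of 138 into distinct parts can be computed via generating function.
Product (1+x)(1+x^2)(1+x^3)...
The coefficient of x^138 = 8334326

8334326


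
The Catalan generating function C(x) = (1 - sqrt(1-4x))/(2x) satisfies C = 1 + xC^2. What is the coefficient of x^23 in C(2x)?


Substituting x -> 2x scales the n-th coefficient by 2^n, so [x^23] C(2x) = 2^23 * C_23.
C_23 = C(2*23, 23)/(24) = 8233430727600/24 = 343059613650.
So 2^23 * 343059613650 = 8388608 * 343059613650 = 2877792619541299200.

2877792619541299200


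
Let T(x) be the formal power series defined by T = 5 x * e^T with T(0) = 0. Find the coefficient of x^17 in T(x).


Apply the Lagrange inversion formula: if T = 5 x * phi(T) with phi(t) = e^t, then
[x^n] T = 5^n * (1/n) [t^(n-1)] phi(t)^n = 5^n * (1/n) [t^(n-1)] e^(n t) = 5^n * (1/n) * n^(n-1) / (n-1)! = 5^n * n^(n-1) / n!.
When c = 1 this is the Cayley count of rooted labeled trees on n vertices, divided by n!.
For n = 17: 5^17 * 17^16 / 17! = 762939453125 * 48661191875666868481/355687428096000 = 17470843820250340533447265625/167382319104.

17470843820250340533447265625/167382319104


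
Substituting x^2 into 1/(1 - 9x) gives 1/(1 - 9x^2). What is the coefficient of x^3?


Since 1/(1 - 9x^2) only has even powers of x,
the coefficient of x^3 (odd) is 0.

0


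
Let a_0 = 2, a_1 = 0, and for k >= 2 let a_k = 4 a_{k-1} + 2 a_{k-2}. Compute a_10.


Iterating the recurrence forward:
a_0 = 2
a_1 = 0
a_2 = 4*0 + 2*2 = 4
a_3 = 4*4 + 2*0 = 16
a_4 = 4*16 + 2*4 = 72
a_5 = 4*72 + 2*16 = 320
a_6 = 4*320 + 2*72 = 1424
a_7 = 4*1424 + 2*320 = 6336
a_8 = 4*6336 + 2*1424 = 28192
a_9 = 4*28192 + 2*6336 = 125440
a_10 = 4*125440 + 2*28192 = 558144
So a_10 = 558144.

558144


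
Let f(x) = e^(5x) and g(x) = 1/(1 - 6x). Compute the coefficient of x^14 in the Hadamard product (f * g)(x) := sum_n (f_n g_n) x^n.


Expanding: f_k = 5^k/k! (from e^(5x)) and g_k = 6^k (from 1/(1 - 6x)). So the Hadamard coefficient (f * g)_k = 5^k 6^k / k! = (30)^k / k!.
For k = 14: 30^14/14! = 478296900000000000000/87178291200 = 38443359375000/7007.

38443359375000/7007


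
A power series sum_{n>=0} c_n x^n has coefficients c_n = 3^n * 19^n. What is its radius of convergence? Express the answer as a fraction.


By the root test (Cauchy-Hadamard), the radius is R = 1 / limsup_n |c_n|^(1/n).
Here |c_n|^(1/n) = (3^n * 19^n)^(1/n) = 3 * 19 = 57 for all n.
So R = 1/57 = 1/57.

1/57


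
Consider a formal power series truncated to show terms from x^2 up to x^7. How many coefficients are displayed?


From x^2 to x^7 inclusive, the count is 7 - 2 + 1 = 6.

6


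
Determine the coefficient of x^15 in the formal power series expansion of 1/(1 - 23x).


The geometric series identity gives 1/(1 - c x) = sum_{k>=0} c^k x^k, so the coefficient of x^k is c^k.
Here c = 23 and k = 15.
Computing: 23^15 = 266635235464391245607

266635235464391245607


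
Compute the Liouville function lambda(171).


The Liouville function is lambda(k) = (-1)^Omega(k), where Omega(k) counts the prime factors of k with multiplicity.
Factoring: 171 = 3 * 3 * 19, so Omega(171) = 3.
lambda(171) = (-1)^3 = -1.

-1


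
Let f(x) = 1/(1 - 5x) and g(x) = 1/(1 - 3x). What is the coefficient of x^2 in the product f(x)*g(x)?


The coefficient of x^n in f*g is the Cauchy product: sum_{k=0}^{n} a^k * b^(n-k).
With a=5, b=3, n=2:
sum_{k=0}^{2} 5^k * 3^(2-k)
= 49

49


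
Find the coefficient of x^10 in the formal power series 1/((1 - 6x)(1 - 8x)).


By partial fractions or Cauchy convolution:
The coefficient equals sum_{k=0}^{10} 6^k * 8^(10-k).
= 4113568768

4113568768


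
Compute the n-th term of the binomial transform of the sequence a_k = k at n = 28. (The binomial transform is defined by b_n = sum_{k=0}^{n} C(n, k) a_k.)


With a_k = k, b_n = sum_{k=0}^{n} C(n, k) k. Using k * C(n, k) = n * C(n-1, k-1) gives b_n = n * sum_{k>=1} C(n-1, k-1) = n * 2^(n-1).
For n = 28: 28 * 2^27 = 28 * 134217728 = 3758096384.

3758096384


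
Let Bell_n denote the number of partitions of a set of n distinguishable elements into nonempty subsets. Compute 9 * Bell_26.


Bell_26 can be computed from the Bell triangle or from Dobinski's identity Bell_n = (1/e) * sum_{k>=0} k^n / k!.
Computing Bell_26 = 49631246523618756274.
Then 9 * 49631246523618756274 = 446681218712568806466.

446681218712568806466


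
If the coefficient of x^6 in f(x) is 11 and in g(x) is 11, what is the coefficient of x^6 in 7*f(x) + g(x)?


Scalar multiplication scales coefficients: 7 * 11 = 77.
Then add the g coefficient: 77 + 11
= 88

88


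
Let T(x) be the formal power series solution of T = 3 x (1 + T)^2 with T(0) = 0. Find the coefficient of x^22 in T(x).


Apply the Lagrange inversion formula: if T = 3 x * phi(T) with phi(t) = (1 + t)^2, then [x^n] T = 3^n * (1/n) [t^(n-1)] phi(t)^n = 3^n * (1/n) [t^(n-1)] (1 + t)^(2n) = 3^n * (1/n) C(2n, n-1).
Using the identity C(2n, n-1) = C(2n, n) * n / (n+1), the unscaled factor equals C(2n, n) / (n+1) = C_n, the n-th Catalan number.
For n = 22: C_22 = C(44, 22) / 23 = 2104098963720/23 = 91482563640.
With the 3^22 = 31381059609 factor, the coefficient is 31381059609 * 91482563640 = 2870819782770976016760.

2870819782770976016760


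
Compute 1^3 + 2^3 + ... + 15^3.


This power sum has a closed form given by Faulhaber's formula
sum_{k=1}^{m} k^p = (1 / (p + 1)) * sum_{j=0}^{p} C(p + 1, j) B_j m^(p + 1 - j),
but for small m direct computation is fastest:
1 + 8 + 27 + 64 + 125 + 216 + 343 + 512 + 729 + 1000 + 1331 + 1728 + 2197 + 2744 + 3375 = 14400.

14400


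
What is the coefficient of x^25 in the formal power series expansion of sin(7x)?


The Maclaurin series is sin(t) = sum_{k>=0} (-1)^k t^(2k+1) / (2k+1)!, so substituting t = 7x, only odd powers of x are nonzero, with coefficient of x^(2k+1) equal to (-1)^k 7^(2k+1) / (2k+1)!.
Write 25 = 2*12 + 1, giving the coefficient (-1)^12 * 7^25 / 25! = 1341068619663964900807/15511210043330985984000000 = 3909821048582988049/45222186715250688000000.

3909821048582988049/45222186715250688000000


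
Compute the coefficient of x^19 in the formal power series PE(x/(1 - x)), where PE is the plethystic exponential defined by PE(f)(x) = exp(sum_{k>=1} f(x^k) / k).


For f(x) = x/(1 - x) we have
sum_{k>=1} f(x^k) / k = sum_{k>=1} (1/k) * x^k / (1 - x^k) = sum_{k, m >= 1} x^(k m) / k,
which after exponentiating simplifies to
PE(x/(1 - x)) = prod_{k>=1} 1 / (1 - x^k).
This is the generating function for the partition function p(n), so the coefficient of x^19 is p(19).
Computing p(19) by dynamic programming over parts 1, 2, ..., 19: p(19) = 490.

490


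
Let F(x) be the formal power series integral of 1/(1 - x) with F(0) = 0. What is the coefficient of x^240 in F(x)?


1/(1 - x) = sum_{k>=0} x^k. Integrating termwise and using F(0) = 0 gives
F(x) = sum_{k>=0} x^(k+1) / (k+1) = sum_{m>=1} x^m / m = -ln(1 - x).
So the coefficient of x^240 is 1/240 = 1/240.

1/240


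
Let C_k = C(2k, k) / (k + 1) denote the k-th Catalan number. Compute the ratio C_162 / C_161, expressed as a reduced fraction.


Using C_k = (2k)! / (k! (k+1)!), the ratio C_{k+1}/C_k simplifies to
C_{k+1}/C_k = [(2k+2)! / ((k+1)! (k+2)!)] * [k! (k+1)! / (2k)!]
 = (2k+2)(2k+1) / ((k+1)(k+2)) = 2(2k+1) / (k+2).
For k = 161: 2(2*161 + 1) / (161 + 2) = 646/163 = 646/163.

646/163


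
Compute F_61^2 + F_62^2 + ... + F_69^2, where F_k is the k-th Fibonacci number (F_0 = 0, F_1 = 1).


There is a standard identity sum_{k=0}^{N} F_k^2 = F_N * F_{N+1} (proved inductively from the telescoping relation F_k^2 = F_k F_{k+1} - F_{k-1} F_k). Then
sum_{k=61}^{69} F_k^2 = F_69 F_70 - F_60 F_61.
Computing: F_69 = 117669030460994, F_70 = 190392490709135, F_60 = 1548008755920, F_61 = 2504730781961.
Sum = 117669030460994 * 190392490709135 - 1548008755920 * 2504730781961 = 22399422443616025474629021070.

22399422443616025474629021070


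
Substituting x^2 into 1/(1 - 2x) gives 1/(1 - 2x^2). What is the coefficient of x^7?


Since 1/(1 - 2x^2) only has even powers of x,
the coefficient of x^7 (odd) is 0.

0
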